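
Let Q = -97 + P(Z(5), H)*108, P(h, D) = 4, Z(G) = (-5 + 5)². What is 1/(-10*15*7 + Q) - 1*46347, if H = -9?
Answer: -33138106/715 ≈ -46347.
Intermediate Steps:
Z(G) = 0 (Z(G) = 0² = 0)
Q = 335 (Q = -97 + 4*108 = -97 + 432 = 335)
1/(-10*15*7 + Q) - 1*46347 = 1/(-10*15*7 + 335) - 1*46347 = 1/(-150*7 + 335) - 46347 = 1/(-1050 + 335) - 46347 = 1/(-715) - 46347 = -1/715 - 46347 = -33138106/715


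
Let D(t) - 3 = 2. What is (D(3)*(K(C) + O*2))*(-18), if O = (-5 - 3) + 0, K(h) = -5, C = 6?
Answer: 1890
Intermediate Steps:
D(t) = 5 (D(t) = 3 + 2 = 5)
O = -8 (O = -8 + 0 = -8)
(D(3)*(K(C) + O*2))*(-18) = (5*(-5 - 8*2))*(-18) = (5*(-5 - 16))*(-18) = (5*(-21))*(-18) = -105*(-18) = 1890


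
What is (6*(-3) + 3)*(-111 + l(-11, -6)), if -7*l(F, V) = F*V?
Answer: 12645/7 ≈ 1806.4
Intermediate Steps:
l(F, V) = -F*V/7
(6*(-3) + 3)*(-111 + l(-11, -6)) = (6*(-3) + 3)*(-111 - ⅐*(-11)*(-6)) = (-18 + 3)*(-111 - 66/7) = -15*(-843/7) = 12645/7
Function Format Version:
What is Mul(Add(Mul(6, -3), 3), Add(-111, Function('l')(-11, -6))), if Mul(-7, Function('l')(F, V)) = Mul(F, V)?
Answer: Rational(12645, 7) ≈ 1806.4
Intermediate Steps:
Function('l')(F, V) = Mul(Rational(-1, 7), F, V) (Function('l')(F, V) = Mul(Rational(-1, 7), Mul(F, V)) = Mul(Rational(-1, 7), F, V))
Mul(Add(Mul(6, -3), 3), Add(-111, Function('l')(-11, -6))) = Mul(Add(Mul(6, -3), 3), Add(-111, Mul(Rational(-1, 7), -11, -6))) = Mul(Add(-18, 3), Add(-111, Rational(-66, 7))) = Mul(-15, Rational(-843, 7)) = Rational(12645, 7)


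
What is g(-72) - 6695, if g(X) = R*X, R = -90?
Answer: -215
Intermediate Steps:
g(X) = -90*X
g(-72) - 6695 = -90*(-72) - 6695 = 6480 - 6695 = -215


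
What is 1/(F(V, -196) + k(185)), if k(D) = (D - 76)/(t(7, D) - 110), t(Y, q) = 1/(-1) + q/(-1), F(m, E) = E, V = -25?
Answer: -296/58125 ≈ -0.0050925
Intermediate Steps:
t(Y, q) = -1 - q (t(Y, q) = 1*(-1) + q*(-1) = -1 - q)
k(D) = (-76 + D)/(-111 - D) (k(D) = (D - 76)/((-1 - D) - 110) = (-76 + D)/(-111 - D))
1/(F(V, -196) + k(185)) = 1/(-196 + (76 - 1*185)/(111 + 185)) = 1/(-196 + (76 - 185)/296) = 1/(-196 + (1/296)*(-109)) = 1/(-196 - 109/296) = 1/(-58125/296) = -296/58125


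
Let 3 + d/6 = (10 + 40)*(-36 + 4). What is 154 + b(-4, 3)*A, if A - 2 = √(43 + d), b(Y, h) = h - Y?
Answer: 168 + 35*I*√383 ≈ 168.0 + 684.96*I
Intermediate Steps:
d = -9618 (d = -18 + 6*((10 + 40)*(-36 + 4)) = -18 + 6*(50*(-32)) = -18 + 6*(-1600) = -18 - 9600 = -9618)
A = 2 + 5*I*√383 (A = 2 + √(43 - 9618) = 2 + √(-9575) = 2 + 5*I*√383 ≈ 2.0 + 97.852*I)
154 + b(-4, 3)*A = 154 + (3 - 1*(-4))*(2 + 5*I*√383) = 154 + (3 + 4)*(2 + 5*I*√383) = 154 + 7*(2 + 5*I*√383) = 154 + (14 + 35*I*√383) = 168 + 35*I*√383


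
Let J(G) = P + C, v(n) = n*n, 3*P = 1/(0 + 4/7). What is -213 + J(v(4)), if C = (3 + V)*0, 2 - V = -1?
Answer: -2549/12 ≈ -212.42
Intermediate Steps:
V = 3 (V = 2 - 1*(-1) = 2 + 1 = 3)
P = 7/12 (P = 1/(3*(0 + 4/7)) = 1/(3*(4/7)) = (⅓)*(7/4) = 7/12 ≈ 0.58333)
v(n) = n²
C = 0 (C = (3 + 3)*0 = 6*0 = 0)
J(G) = 7/12 (J(G) = 7/12 + 0 = 7/12)
-213 + J(v(4)) = -213 + 7/12 = -2549/12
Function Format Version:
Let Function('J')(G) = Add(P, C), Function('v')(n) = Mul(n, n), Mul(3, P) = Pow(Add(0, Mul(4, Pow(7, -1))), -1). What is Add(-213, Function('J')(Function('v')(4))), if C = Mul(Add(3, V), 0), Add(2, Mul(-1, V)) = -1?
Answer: Rational(-2549, 12) ≈ -212.42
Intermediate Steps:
V = 3 (V = Add(2, Mul(-1, -1)) = Add(2, 1) = 3)
P = Rational(7, 12) (P = Mul(Rational(1, 3), Pow(Add(0, Mul(4, Pow(7, -1))), -1)) = Mul(Rational(1, 3), Pow(Add(0, Mul(4, Rational(1, 7))), -1)) = Mul(Rational(1, 3), Pow(Add(0, Rational(4, 7)), -1)) = Mul(Rational(1, 3), Pow(Rational(4, 7), -1)) = Mul(Rational(1, 3), Rational(7, 4)) = Rational(7, 12) ≈ 0.58333)
Function('v')(n) = Pow(n, 2)
C = 0 (C = Mul(Add(3, 3), 0) = Mul(6, 0) = 0)
Function('J')(G) = Rational(7, 12) (Function('J')(G) = Add(Rational(7, 12), 0) = Rational(7, 12))
Add(-213, Function('J')(Function('v')(4))) = Add(-213, Rational(7, 12)) = Rational(-2549, 12)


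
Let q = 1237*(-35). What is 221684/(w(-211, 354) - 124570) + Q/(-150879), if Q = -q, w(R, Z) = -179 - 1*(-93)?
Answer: -1079012271/522443684 ≈ -2.0653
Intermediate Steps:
q = -43295
w(R, Z) = -86 (w(R, Z) = -179 + 93 = -86)
Q = 43295 (Q = -1*(-43295) = 43295)
221684/(w(-211, 354) - 124570) + Q/(-150879) = 221684/(-86 - 124570) + 43295/(-150879) = 221684/(-124656) + 43295*(-1/150879) = 221684*(-1/124656) - 43295/150879 = -55421/31164 - 43295/150879 = -1079012271/522443684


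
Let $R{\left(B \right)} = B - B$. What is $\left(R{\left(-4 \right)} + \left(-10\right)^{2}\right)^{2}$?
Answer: $10000$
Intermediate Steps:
$R{\left(B \right)} = 0$
$\left(R{\left(-4 \right)} + \left(-10\right)^{2}\right)^{2} = \left(0 + \left(-10\right)^{2}\right)^{2} = \left(0 + 100\right)^{2} = 100^{2} = 10000$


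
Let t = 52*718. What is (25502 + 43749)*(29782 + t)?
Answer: 4647988618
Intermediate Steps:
t = 37336
(25502 + 43749)*(29782 + t) = (25502 + 43749)*(29782 + 37336) = 69251*67118 = 4647988618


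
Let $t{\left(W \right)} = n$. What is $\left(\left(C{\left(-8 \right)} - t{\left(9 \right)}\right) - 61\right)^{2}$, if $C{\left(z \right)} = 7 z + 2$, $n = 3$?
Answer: $13924$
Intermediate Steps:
$t{\left(W \right)} = 3$
$C{\left(z \right)} = 2 + 7 z$
$\left(\left(C{\left(-8 \right)} - t{\left(9 \right)}\right) - 61\right)^{2} = \left(\left(\left(2 + 7 \left(-8\right)\right) - 3\right) - 61\right)^{2} = \left(\left(\left(2 - 56\right) - 3\right) - 61\right)^{2} = \left(\left(-54 - 3\right) - 61\right)^{2} = \left(-57 - 61\right)^{2} = \left(-118\right)^{2} = 13924$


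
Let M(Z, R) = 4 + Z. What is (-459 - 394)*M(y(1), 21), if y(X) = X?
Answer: -4265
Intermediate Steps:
(-459 - 394)*M(y(1), 21) = (-459 - 394)*(4 + 1) = -853*5 = -4265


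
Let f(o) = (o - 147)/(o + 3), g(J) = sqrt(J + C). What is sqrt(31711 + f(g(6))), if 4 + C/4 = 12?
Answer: sqrt(94986 + 31712*sqrt(38))/sqrt(3 + sqrt(38)) ≈ 178.03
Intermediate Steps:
C = 32 (C = -16 + 4*12 = -16 + 48 = 32)
g(J) = sqrt(32 + J) (g(J) = sqrt(J + 32) = sqrt(32 + J))
f(o) = (-147 + o)/(3 + o)
sqrt(31711 + f(g(6))) = sqrt(31711 + (-147 + sqrt(32 + 6))/(3 + sqrt(32 + 6))) = sqrt(31711 + (-147 + sqrt(38))/(3 + sqrt(38)))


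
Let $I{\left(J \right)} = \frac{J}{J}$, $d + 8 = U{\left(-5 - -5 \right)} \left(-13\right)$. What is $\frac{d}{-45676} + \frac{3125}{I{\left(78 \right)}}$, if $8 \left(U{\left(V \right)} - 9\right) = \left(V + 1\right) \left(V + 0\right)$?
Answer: $\frac{142737625}{45676} \approx 3125.0$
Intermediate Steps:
$U{\left(V \right)} = 9 + \frac{V \left(1 + V\right)}{8}$ ($U{\left(V \right)} = 9 + \frac{\left(V + 1\right) \left(V + 0\right)}{8} = 9 + \frac{\left(1 + V\right) V}{8} = 9 + \frac{V \left(1 + V\right)}{8}$)
$d = -125$ ($d = -8 + \left(9 + \frac{-5 - -5}{8} + \frac{\left(-5 - -5\right)^{2}}{8}\right) \left(-13\right) = -8 + \left(9 + \frac{-5 + 5}{8} + \frac{\left(-5 + 5\right)^{2}}{8}\right) \left(-13\right) = -8 + \left(9 + \frac{1}{8} \cdot 0 + \frac{0^{2}}{8}\right) \left(-13\right) = -8 + \left(9 + 0 + \frac{1}{8} \cdot 0\right) \left(-13\right) = -8 + \left(9 + 0 + 0\right) \left(-13\right) = -8 + 9 \left(-13\right) = -8 - 117 = -125$)
$I{\left(J \right)} = 1$
$\frac{d}{-45676} + \frac{3125}{I{\left(78 \right)}} = - \frac{125}{-45676} + \frac{3125}{1} = \left(-125\right) \left(- \frac{1}{45676}\right) + 3125 \cdot 1 = \frac{125}{45676} + 3125 = \frac{142737625}{45676}$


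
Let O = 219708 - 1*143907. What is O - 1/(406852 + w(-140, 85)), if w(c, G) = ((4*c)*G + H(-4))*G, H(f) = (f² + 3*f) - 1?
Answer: 275831728294/3638893 ≈ 75801.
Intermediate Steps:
H(f) = -1 + f² + 3*f
w(c, G) = G*(3 + 4*G*c) (w(c, G) = ((4*c)*G + (-1 + (-4)² + 3*(-4)))*G = (4*G*c + (-1 + 16 - 12))*G = (4*G*c + 3)*G = (3 + 4*G*c)*G = G*(3 + 4*G*c))
O = 75801 (O = 219708 - 143907 = 75801)
O - 1/(406852 + w(-140, 85)) = 75801 - 1/(406852 + 85*(3 + 4*85*(-140))) = 75801 - 1/(406852 + 85*(3 - 47600)) = 75801 - 1/(406852 + 85*(-47597)) = 75801 - 1/(406852 - 4045745) = 75801 - 1/(-3638893) = 75801 - 1*(-1/3638893) = 75801 + 1/3638893 = 275831728294/3638893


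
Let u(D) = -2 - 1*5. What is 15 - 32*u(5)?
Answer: 239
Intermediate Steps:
u(D) = -7 (u(D) = -2 - 5 = -7)
15 - 32*u(5) = 15 - 32*(-7) = 15 + 224 = 239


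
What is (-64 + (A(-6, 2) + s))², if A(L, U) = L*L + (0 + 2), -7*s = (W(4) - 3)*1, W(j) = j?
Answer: 33489/49 ≈ 683.45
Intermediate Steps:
s = -⅐ (s = -(4 - 3)/7 = -1/7 = -⅐*1 = -⅐ ≈ -0.14286)
A(L, U) = 2 + L² (A(L, U) = L² + 2 = 2 + L²)
(-64 + (A(-6, 2) + s))² = (-64 + ((2 + (-6)²) - ⅐))² = (-64 + ((2 + 36) - ⅐))² = (-64 + (38 - ⅐))² = (-64 + 265/7)² = (-183/7)² = 33489/49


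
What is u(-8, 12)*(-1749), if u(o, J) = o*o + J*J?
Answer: -363792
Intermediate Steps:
u(o, J) = J**2 + o**2 (u(o, J) = o**2 + J**2 = J**2 + o**2)
u(-8, 12)*(-1749) = (12**2 + (-8)**2)*(-1749) = (144 + 64)*(-1749) = 208*(-1749) = -363792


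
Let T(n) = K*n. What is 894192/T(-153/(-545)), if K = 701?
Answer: 162444880/35751 ≈ 4543.8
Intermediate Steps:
T(n) = 701*n
894192/T(-153/(-545)) = 894192/((701*(-153/(-545)))) = 894192/((701*(-153*(-1/545)))) = 894192/((701*(153/545))) = 894192/(107253/545) = 894192*(545/107253) = 162444880/35751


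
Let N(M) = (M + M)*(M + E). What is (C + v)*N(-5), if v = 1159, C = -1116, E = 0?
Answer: 2150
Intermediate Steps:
N(M) = 2*M² (N(M) = (M + M)*(M + 0) = (2*M)*M = 2*M²)
(C + v)*N(-5) = (-1116 + 1159)*(2*(-5)²) = 43*(2*25) = 43*50 = 2150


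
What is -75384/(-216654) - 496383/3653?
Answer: -17877997455/131906177 ≈ -135.54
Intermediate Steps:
-75384/(-216654) - 496383/3653 = -75384*(-1/216654) - 496383*1/3653 = 12564/36109 - 496383/3653 = -17877997455/131906177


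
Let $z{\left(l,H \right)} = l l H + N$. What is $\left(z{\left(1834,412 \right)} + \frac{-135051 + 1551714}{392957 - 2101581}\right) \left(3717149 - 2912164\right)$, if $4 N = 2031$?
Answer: $\frac{1906032614895986333485}{1708624} \approx 1.1155 \cdot 10^{15}$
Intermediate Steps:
$N = \frac{2031}{4}$ ($N = \frac{1}{4} \cdot 2031 = \frac{2031}{4} \approx 507.75$)
$z{\left(l,H \right)} = \frac{2031}{4} + H l^{2}$ ($z{\left(l,H \right)} = l l H + \frac{2031}{4} = l^{2} H + \frac{2031}{4} = H l^{2} + \frac{2031}{4} = \frac{2031}{4} + H l^{2}$)
$\left(z{\left(1834,412 \right)} + \frac{-135051 + 1551714}{392957 - 2101581}\right) \left(3717149 - 2912164\right) = \left(\left(\frac{2031}{4} + 412 \cdot 1834^{2}\right) + \frac{-135051 + 1551714}{392957 - 2101581}\right) \left(3717149 - 2912164\right) = \left(\left(\frac{2031}{4} + 412 \cdot 3363556\right) + \frac{1416663}{-1708624}\right) 804985 = \left(\left(\frac{2031}{4} + 1385785072\right) + 1416663 \left(- \frac{1}{1708624}\right)\right) 804985 = \left(\frac{5543142319}{4} - \frac{1416663}{1708624}\right) 804985 = \frac{2367786498998101}{1708624} \cdot 804985 = \frac{1906032614895986333485}{1708624}$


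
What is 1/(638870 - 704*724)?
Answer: 1/129174 ≈ 7.7415e-6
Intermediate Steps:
1/(638870 - 704*724) = 1/(638870 - 509696) = 1/129174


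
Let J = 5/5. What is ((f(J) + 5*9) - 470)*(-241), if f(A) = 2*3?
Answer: 100979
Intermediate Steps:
J = 1 (J = 5*(1/5) = 1)
f(A) = 6
((f(J) + 5*9) - 470)*(-241) = ((6 + 5*9) - 470)*(-241) = ((6 + 45) - 470)*(-241) = (51 - 470)*(-241) = -419*(-241) = 100979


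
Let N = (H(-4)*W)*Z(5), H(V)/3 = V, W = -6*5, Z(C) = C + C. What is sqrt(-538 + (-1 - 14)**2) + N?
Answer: 3600 + I*sqrt(313) ≈ 3600.0 + 17.692*I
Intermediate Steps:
Z(C) = 2*C
W = -30
H(V) = 3*V
N = 3600 (N = ((3*(-4))*(-30))*(2*5) = -12*(-30)*10 = 360*10 = 3600)
sqrt(-538 + (-1 - 14)**2) + N = sqrt(-538 + (-1 - 14)**2) + 3600 = sqrt(-538 + (-15)**2) + 3600 = sqrt(-538 + 225) + 3600 = sqrt(-313) + 3600 = I*sqrt(313) + 3600 = 3600 + I*sqrt(313)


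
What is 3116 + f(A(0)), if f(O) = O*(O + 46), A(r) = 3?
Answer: 3263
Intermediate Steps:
f(O) = O*(46 + O)
3116 + f(A(0)) = 3116 + 3*(46 + 3) = 3116 + 3*49 = 3116 + 147 = 3263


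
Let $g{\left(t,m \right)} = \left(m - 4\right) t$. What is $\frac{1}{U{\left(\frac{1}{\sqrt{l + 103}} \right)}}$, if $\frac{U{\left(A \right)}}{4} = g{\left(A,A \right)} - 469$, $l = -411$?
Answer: $- \frac{77 i}{8 \sqrt{77} + 144453 i} \approx -0.00053305 - 2.5904 \cdot 10^{-7} i$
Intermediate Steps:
$g{\left(t,m \right)} = t \left(-4 + m\right)$ ($g{\left(t,m \right)} = \left(-4 + m\right) t = t \left(-4 + m\right)$)
$U{\left(A \right)} = -1876 + 4 A \left(-4 + A\right)$ ($U{\left(A \right)} = 4 \left(A \left(-4 + A\right) - 469\right) = 4 \left(-469 + A \left(-4 + A\right)\right) = -1876 + 4 A \left(-4 + A\right)$)
$\frac{1}{U{\left(\frac{1}{\sqrt{l + 103}} \right)}} = \frac{1}{-1876 + \frac{4 \left(-4 + \frac{1}{\sqrt{-411 + 103}}\right)}{\sqrt{-411 + 103}}} = \frac{1}{-1876 + \frac{4 \left(-4 + \frac{1}{\sqrt{-308}}\right)}{\sqrt{-308}}} = \frac{1}{-1876 + \frac{4 \left(-4 + \frac{1}{2 i \sqrt{77}}\right)}{2 i \sqrt{77}}} = \frac{1}{-1876 + 4 \left(- \frac{i \sqrt{77}}{154}\right) \left(-4 - \frac{i \sqrt{77}}{154}\right)} = \frac{1}{-1876 - \frac{2 i \sqrt{77} \left(-4 - \frac{i \sqrt{77}}{154}\right)}{77}}$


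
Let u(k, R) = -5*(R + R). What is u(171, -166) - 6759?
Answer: -5099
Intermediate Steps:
u(k, R) = -10*R
u(171, -166) - 6759 = -10*(-166) - 6759 = 1660 - 6759 = -5099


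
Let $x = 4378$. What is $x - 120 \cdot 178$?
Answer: $-16982$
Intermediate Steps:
$x - 120 \cdot 178 = 4378 - 120 \cdot 178 = 4378 - 21360 = -16982$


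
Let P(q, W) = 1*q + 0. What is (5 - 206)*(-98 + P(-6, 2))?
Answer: 20904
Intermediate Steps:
P(q, W) = q (P(q, W) = q + 0 = q)
(5 - 206)*(-98 + P(-6, 2)) = (5 - 206)*(-98 - 6) = -201*(-104) = 20904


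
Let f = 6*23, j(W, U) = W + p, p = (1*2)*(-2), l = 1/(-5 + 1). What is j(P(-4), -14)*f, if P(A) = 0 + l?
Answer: -1173/2 ≈ -586.50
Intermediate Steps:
l = -¼ (l = 1/(-4) = -¼ ≈ -0.25000)
P(A) = -¼ (P(A) = 0 - ¼ = -¼)
p = -4 (p = 2*(-2) = -4)
j(W, U) = -4 + W (j(W, U) = W - 4 = -4 + W)
f = 138
j(P(-4), -14)*f = (-4 - ¼)*138 = -17/4*138 = -1173/2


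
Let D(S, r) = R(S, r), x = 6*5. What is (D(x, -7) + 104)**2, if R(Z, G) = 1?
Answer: 11025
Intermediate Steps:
x = 30
D(S, r) = 1
(D(x, -7) + 104)**2 = (1 + 104)**2 = 105**2 = 11025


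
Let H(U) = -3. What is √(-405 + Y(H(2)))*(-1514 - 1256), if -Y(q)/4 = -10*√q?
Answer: -2770*√(-405 + 40*I*√3) ≈ -4750.9 - 55947.0*I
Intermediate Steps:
Y(q) = 40*√q (Y(q) = -(-40)*√q = 40*√q)
√(-405 + Y(H(2)))*(-1514 - 1256) = √(-405 + 40*√(-3))*(-1514 - 1256) = √(-405 + 40*(I*√3))*(-2770) = √(-405 + 40*I*√3)*(-2770) = -2770*√(-405 + 40*I*√3)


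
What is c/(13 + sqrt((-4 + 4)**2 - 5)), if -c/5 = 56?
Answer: -1820/87 + 140*I*sqrt(5)/87 ≈ -20.92 + 3.5983*I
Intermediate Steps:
c = -280 (c = -5*56 = -280)
c/(13 + sqrt((-4 + 4)**2 - 5)) = -280/(13 + sqrt((-4 + 4)**2 - 5)) = -280/(13 + sqrt(0**2 - 5)) = -280/(13 + sqrt(0 - 5)) = -280/(13 + sqrt(-5)) = -280/(13 + I*sqrt(5))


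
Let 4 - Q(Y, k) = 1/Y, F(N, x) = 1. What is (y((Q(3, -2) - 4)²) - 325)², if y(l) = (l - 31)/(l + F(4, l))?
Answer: 3111696/25 ≈ 1.2447e+5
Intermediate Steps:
Q(Y, k) = 4 - 1/Y
y(l) = (-31 + l)/(1 + l) (y(l) = (l - 31)/(l + 1) = (-31 + l)/(1 + l))
(y((Q(3, -2) - 4)²) - 325)² = ((-31 + ((4 - 1/3) - 4)²)/(1 + ((4 - 1/3) - 4)²) - 325)² = ((-31 + ((4 - 1*⅓) - 4)²)/(1 + ((4 - 1*⅓) - 4)²) - 325)² = ((-31 + ((4 - ⅓) - 4)²)/(1 + ((4 - ⅓) - 4)²) - 325)² = ((-31 + (11/3 - 4)²)/(1 + (11/3 - 4)²) - 325)² = ((-31 + (-⅓)²)/(1 + (-⅓)²) - 325)² = ((-31 + ⅑)/(1 + ⅑) - 325)² = (-278/9/(10/9) - 325)² = ((9/10)*(-278/9) - 325)² = (-139/5 - 325)² = (-1764/5)² = 3111696/25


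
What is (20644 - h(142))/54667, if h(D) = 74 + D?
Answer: 20428/54667 ≈ 0.37368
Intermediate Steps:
(20644 - h(142))/54667 = (20644 - (74 + 142))/54667 = (20644 - 1*216)*(1/54667) = (20644 - 216)*(1/54667) = 20428*(1/54667) = 20428/54667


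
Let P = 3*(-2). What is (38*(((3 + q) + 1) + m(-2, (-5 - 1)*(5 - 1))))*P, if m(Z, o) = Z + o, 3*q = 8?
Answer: 4408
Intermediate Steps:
q = 8/3 (q = (⅓)*8 = 8/3 ≈ 2.6667)
P = -6
(38*(((3 + q) + 1) + m(-2, (-5 - 1)*(5 - 1))))*P = (38*(((3 + 8/3) + 1) + (-2 + (-5 - 1)*(5 - 1))))*(-6) = (38*((17/3 + 1) + (-2 - 6*4)))*(-6) = (38*(20/3 + (-2 - 24)))*(-6) = (38*(20/3 - 26))*(-6) = (38*(-58/3))*(-6) = -2204/3*(-6) = 4408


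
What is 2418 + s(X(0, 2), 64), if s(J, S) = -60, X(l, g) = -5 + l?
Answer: 2358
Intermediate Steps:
2418 + s(X(0, 2), 64) = 2418 - 60 = 2358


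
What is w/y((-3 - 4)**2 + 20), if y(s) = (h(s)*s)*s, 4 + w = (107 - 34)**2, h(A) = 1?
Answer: 1775/1587 ≈ 1.1185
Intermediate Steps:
w = 5325 (w = -4 + (107 - 34)**2 = -4 + 73**2 = -4 + 5329 = 5325)
y(s) = s**2 (y(s) = (1*s)*s = s*s = s**2)
w/y((-3 - 4)**2 + 20) = 5325/(((-3 - 4)**2 + 20)**2) = 5325/(((-7)**2 + 20)**2) = 5325/((49 + 20)**2) = 5325/(69**2) = 5325/4761 = 5325*(1/4761) = 1775/1587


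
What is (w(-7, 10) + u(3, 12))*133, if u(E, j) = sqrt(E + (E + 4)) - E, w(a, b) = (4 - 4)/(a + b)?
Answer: -399 + 133*sqrt(10) ≈ 21.583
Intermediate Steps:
w(a, b) = 0 (w(a, b) = 0/(a + b) = 0)
u(E, j) = sqrt(4 + 2*E) - E (u(E, j) = sqrt(E + (4 + E)) - E = sqrt(4 + 2*E) - E)
(w(-7, 10) + u(3, 12))*133 = (0 + (sqrt(4 + 2*3) - 1*3))*133 = (0 + (sqrt(4 + 6) - 3))*133 = (0 + (sqrt(10) - 3))*133 = (0 + (-3 + sqrt(10)))*133 = (-3 + sqrt(10))*133 = -399 + 133*sqrt(10)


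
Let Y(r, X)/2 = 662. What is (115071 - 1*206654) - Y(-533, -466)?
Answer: -92907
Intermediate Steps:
Y(r, X) = 1324 (Y(r, X) = 2*662 = 1324)
(115071 - 1*206654) - Y(-533, -466) = (115071 - 1*206654) - 1*1324 = (115071 - 206654) - 1324 = -91583 - 1324 = -92907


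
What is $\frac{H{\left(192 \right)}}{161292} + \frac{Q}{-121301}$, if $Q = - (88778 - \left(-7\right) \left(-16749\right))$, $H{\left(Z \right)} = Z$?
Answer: $- \frac{380657249}{1630406741} \approx -0.23347$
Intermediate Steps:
$Q = 28465$ ($Q = - (88778 - 117243) = \left(-1\right) \left(-28465\right) = 28465$)
$\frac{H{\left(192 \right)}}{161292} + \frac{Q}{-121301} = \frac{192}{161292} + \frac{28465}{-121301} = 192 \cdot \frac{1}{161292} + 28465 \left(- \frac{1}{121301}\right) = \frac{16}{13441} - \frac{28465}{121301} = - \frac{380657249}{1630406741}$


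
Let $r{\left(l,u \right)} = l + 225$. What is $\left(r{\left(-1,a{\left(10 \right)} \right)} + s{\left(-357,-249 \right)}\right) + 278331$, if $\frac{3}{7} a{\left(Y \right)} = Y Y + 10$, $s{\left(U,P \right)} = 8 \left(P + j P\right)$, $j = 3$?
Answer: $270587$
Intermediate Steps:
$s{\left(U,P \right)} = 32 P$ ($s{\left(U,P \right)} = 8 \left(P + 3 P\right) = 8 \cdot 4 P = 32 P$)
$a{\left(Y \right)} = \frac{70}{3} + \frac{7 Y^{2}}{3}$ ($a{\left(Y \right)} = \frac{7 \left(Y Y + 10\right)}{3} = \frac{7 \left(Y^{2} + 10\right)}{3} = \frac{7 \left(10 + Y^{2}\right)}{3} = \frac{70}{3} + \frac{7 Y^{2}}{3}$)
$r{\left(l,u \right)} = 225 + l$
$\left(r{\left(-1,a{\left(10 \right)} \right)} + s{\left(-357,-249 \right)}\right) + 278331 = \left(\left(225 - 1\right) + 32 \left(-249\right)\right) + 278331 = \left(224 - 7968\right) + 278331 = -7744 + 278331 = 270587$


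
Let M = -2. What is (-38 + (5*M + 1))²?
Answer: 2209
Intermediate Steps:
(-38 + (5*M + 1))² = (-38 + (5*(-2) + 1))² = (-38 + (-10 + 1))² = (-38 - 9)² = (-47)² = 2209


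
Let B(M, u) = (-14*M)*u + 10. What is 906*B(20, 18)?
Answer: -4557180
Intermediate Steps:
B(M, u) = 10 - 14*M*u (B(M, u) = -14*M*u + 10 = 10 - 14*M*u)
906*B(20, 18) = 906*(10 - 14*20*18) = 906*(10 - 5040) = 906*(-5030) = -4557180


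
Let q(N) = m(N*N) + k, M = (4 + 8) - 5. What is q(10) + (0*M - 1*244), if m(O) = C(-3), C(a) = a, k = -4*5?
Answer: -267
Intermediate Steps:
k = -20
m(O) = -3
M = 7 (M = 12 - 5 = 7)
q(N) = -23 (q(N) = -3 - 20 = -23)
q(10) + (0*M - 1*244) = -23 + (0*7 - 1*244) = -23 + (0 - 244) = -23 - 244 = -267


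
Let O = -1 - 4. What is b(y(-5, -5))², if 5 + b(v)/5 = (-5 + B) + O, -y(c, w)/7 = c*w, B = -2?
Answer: 7225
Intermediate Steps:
O = -5
y(c, w) = -7*c*w
b(v) = -85 (b(v) = -25 + 5*((-5 - 2) - 5) = -25 + 5*(-7 - 5) = -25 + 5*(-12) = -25 - 60 = -85)
b(y(-5, -5))² = (-85)² = 7225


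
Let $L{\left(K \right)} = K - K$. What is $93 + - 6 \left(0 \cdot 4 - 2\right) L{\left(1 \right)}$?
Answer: $93$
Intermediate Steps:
$L{\left(K \right)} = 0$
$93 + - 6 \left(0 \cdot 4 - 2\right) L{\left(1 \right)} = 93 + - 6 \left(0 \cdot 4 - 2\right) 0 = 93 + - 6 \left(0 - 2\right) 0 = 93 + \left(-6\right) \left(-2\right) 0 = 93 + 12 \cdot 0 = 93 + 0 = 93$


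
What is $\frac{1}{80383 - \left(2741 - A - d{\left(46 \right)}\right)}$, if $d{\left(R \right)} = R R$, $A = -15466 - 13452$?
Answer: $\frac{1}{50840} \approx 1.967 \cdot 10^{-5}$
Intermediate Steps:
$A = -28918$ ($A = -15466 - 13452 = -28918$)
$d{\left(R \right)} = R^{2}$
$\frac{1}{80383 - \left(2741 - A - d{\left(46 \right)}\right)} = \frac{1}{80383 - \left(31659 - 2116\right)} = \frac{1}{80383 + \left(\left(2116 - 28918\right) - 2741\right)} = \frac{1}{80383 - 29543} = \frac{1}{50840}$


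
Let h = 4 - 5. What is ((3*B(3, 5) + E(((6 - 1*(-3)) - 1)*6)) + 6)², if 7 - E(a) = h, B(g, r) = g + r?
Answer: 1444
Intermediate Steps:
h = -1
E(a) = 8 (E(a) = 7 - 1*(-1) = 7 + 1 = 8)
((3*B(3, 5) + E(((6 - 1*(-3)) - 1)*6)) + 6)² = ((3*(3 + 5) + 8) + 6)² = ((3*8 + 8) + 6)² = ((24 + 8) + 6)² = (32 + 6)² = 38² = 1444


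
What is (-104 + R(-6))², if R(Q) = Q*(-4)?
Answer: 6400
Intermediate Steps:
R(Q) = -4*Q
(-104 + R(-6))² = (-104 - 4*(-6))² = (-104 + 24)² = (-80)² = 6400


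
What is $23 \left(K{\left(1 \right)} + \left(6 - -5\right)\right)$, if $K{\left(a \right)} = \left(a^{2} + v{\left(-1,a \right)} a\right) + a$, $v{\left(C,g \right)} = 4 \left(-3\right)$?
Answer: $23$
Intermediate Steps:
$v{\left(C,g \right)} = -12$
$K{\left(a \right)} = a^{2} - 11 a$ ($K{\left(a \right)} = \left(a^{2} - 12 a\right) + a = a^{2} - 11 a$)
$23 \left(K{\left(1 \right)} + \left(6 - -5\right)\right) = 23 \left(1 \left(-11 + 1\right) + \left(6 - -5\right)\right) = 23 \left(1 \left(-10\right) + \left(6 + 5\right)\right) = 23 \left(-10 + 11\right) = 23 \cdot 1 = 23$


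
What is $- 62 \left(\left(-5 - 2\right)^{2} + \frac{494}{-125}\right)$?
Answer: $- \frac{349122}{125} \approx -2793.0$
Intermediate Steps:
$- 62 \left(\left(-5 - 2\right)^{2} + \frac{494}{-125}\right) = - 62 \left(\left(-7\right)^{2} + 494 \left(- \frac{1}{125}\right)\right) = - 62 \left(49 - \frac{494}{125}\right) = \left(-62\right) \frac{5631}{125} = - \frac{349122}{125}$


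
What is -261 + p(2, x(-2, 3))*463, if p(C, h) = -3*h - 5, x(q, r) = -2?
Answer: 202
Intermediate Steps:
p(C, h) = -5 - 3*h
-261 + p(2, x(-2, 3))*463 = -261 + (-5 - 3*(-2))*463 = -261 + (-5 + 6)*463 = -261 + 1*463 = -261 + 463 = 202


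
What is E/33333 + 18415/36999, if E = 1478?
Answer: 222837239/411095889 ≈ 0.54206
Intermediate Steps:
E/33333 + 18415/36999 = 1478/33333 + 18415/36999 = 222837239/411095889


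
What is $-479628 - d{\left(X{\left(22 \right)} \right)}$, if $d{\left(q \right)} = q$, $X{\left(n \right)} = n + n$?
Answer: $-479672$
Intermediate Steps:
$X{\left(n \right)} = 2 n$
$-479628 - d{\left(X{\left(22 \right)} \right)} = -479628 - 2 \cdot 22 = -479628 - 44 = -479672$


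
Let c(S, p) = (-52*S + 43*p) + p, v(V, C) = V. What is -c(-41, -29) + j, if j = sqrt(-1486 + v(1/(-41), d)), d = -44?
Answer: -856 + I*sqrt(2498007)/41 ≈ -856.0 + 38.549*I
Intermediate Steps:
c(S, p) = -52*S + 44*p
j = I*sqrt(2498007)/41 (j = sqrt(-1486 + 1/(-41)) = sqrt(-1486 - 1/41) = sqrt(-60927/41) = I*sqrt(2498007)/41 ≈ 38.549*I)
-c(-41, -29) + j = -(-52*(-41) + 44*(-29)) + I*sqrt(2498007)/41 = -(2132 - 1276) + I*sqrt(2498007)/41 = -1*856 + I*sqrt(2498007)/41 = -856 + I*sqrt(2498007)/41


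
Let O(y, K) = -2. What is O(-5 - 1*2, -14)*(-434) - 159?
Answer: 709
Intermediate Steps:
O(-5 - 1*2, -14)*(-434) - 159 = -2*(-434) - 159 = 868 - 159 = 709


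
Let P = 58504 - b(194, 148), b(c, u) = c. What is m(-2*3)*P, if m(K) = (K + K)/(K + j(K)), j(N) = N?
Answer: 58310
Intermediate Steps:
m(K) = 1 (m(K) = (K + K)/(K + K) = (2*K)/((2*K)) = (2*K)*(1/(2*K)) = 1)
P = 58310 (P = 58504 - 1*194 = 58504 - 194 = 58310)
m(-2*3)*P = 1*58310 = 58310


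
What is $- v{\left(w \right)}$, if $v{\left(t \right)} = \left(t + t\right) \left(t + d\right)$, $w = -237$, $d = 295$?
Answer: $27492$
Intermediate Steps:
$v{\left(t \right)} = 2 t \left(295 + t\right)$ ($v{\left(t \right)} = \left(t + t\right) \left(t + 295\right) = 2 t \left(295 + t\right)$)
$- v{\left(w \right)} = - 2 \left(-237\right) \left(295 - 237\right) = - 2 \left(-237\right) 58 = \left(-1\right) \left(-27492\right) = 27492$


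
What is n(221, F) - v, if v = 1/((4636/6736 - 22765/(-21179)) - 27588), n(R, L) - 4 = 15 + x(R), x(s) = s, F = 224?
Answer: 236130075420716/983875165647 ≈ 240.00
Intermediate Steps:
n(R, L) = 19 + R (n(R, L) = 4 + (15 + R) = 19 + R)
v = -35665436/983875165647 (v = 1/((4636*(1/6736) - 22765*(-1/21179)) - 27588) = 1/((1159/1684 + 22765/21179) - 27588) = 1/(62882721/35665436 - 27588) = 1/(-983875165647/35665436) = -35665436/983875165647 ≈ -3.6250e-5)
n(221, F) - v = (19 + 221) - 1*(-35665436/983875165647) = 240 + 35665436/983875165647 = 236130075420716/983875165647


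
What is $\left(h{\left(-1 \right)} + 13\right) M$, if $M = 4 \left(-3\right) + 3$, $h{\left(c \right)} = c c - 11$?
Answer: $-27$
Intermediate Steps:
$h{\left(c \right)} = -11 + c^{2}$ ($h{\left(c \right)} = c^{2} - 11 = -11 + c^{2}$)
$M = -9$ ($M = -12 + 3 = -9$)
$\left(h{\left(-1 \right)} + 13\right) M = \left(\left(-11 + \left(-1\right)^{2}\right) + 13\right) \left(-9\right) = \left(\left(-11 + 1\right) + 13\right) \left(-9\right) = \left(-10 + 13\right) \left(-9\right) = 3 \left(-9\right) = -27$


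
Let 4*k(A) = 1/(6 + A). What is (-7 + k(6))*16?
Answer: -335/3 ≈ -111.67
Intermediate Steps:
k(A) = 1/(4*(6 + A))
(-7 + k(6))*16 = (-7 + 1/(4*(6 + 6)))*16 = (-7 + (1/4)/12)*16 = (-7 + (1/4)*(1/12))*16 = (-7 + 1/48)*16 = -335/48*16 = -335/3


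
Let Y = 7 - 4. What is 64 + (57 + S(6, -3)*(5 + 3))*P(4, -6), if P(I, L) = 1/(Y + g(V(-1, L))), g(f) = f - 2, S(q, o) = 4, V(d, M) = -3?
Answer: 39/2 ≈ 19.500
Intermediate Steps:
g(f) = -2 + f
Y = 3
P(I, L) = -½ (P(I, L) = 1/(3 + (-2 - 3)) = 1/(3 - 5) = 1/(-2) = -½)
64 + (57 + S(6, -3)*(5 + 3))*P(4, -6) = 64 + (57 + 4*(5 + 3))*(-½) = 64 + (57 + 4*8)*(-½) = 64 + (57 + 32)*(-½) = 64 + 89*(-½) = 64 - 89/2 = 39/2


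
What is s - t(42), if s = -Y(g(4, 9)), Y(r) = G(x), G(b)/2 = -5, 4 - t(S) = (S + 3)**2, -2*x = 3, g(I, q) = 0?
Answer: 2031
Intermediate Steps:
x = -3/2 (x = -1/2*3 = -3/2 ≈ -1.5000)
t(S) = 4 - (3 + S)**2 (t(S) = 4 - (S + 3)**2 = 4 - (3 + S)**2)
G(b) = -10 (G(b) = 2*(-5) = -10)
Y(r) = -10
s = 10 (s = -1*(-10) = 10)
s - t(42) = 10 - (4 - (3 + 42)**2) = 10 - (4 - 1*45**2) = 10 - (4 - 1*2025) = 10 - (4 - 2025) = 10 - 1*(-2021) = 10 + 2021 = 2031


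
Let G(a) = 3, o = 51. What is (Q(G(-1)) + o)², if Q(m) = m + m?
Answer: 3249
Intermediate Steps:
Q(m) = 2*m
(Q(G(-1)) + o)² = (2*3 + 51)² = (6 + 51)² = 57² = 3249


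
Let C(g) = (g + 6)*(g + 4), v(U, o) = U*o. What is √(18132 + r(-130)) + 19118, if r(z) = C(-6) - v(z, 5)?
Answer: 19118 + √18782 ≈ 19255.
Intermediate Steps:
C(g) = (4 + g)*(6 + g) (C(g) = (6 + g)*(4 + g) = (4 + g)*(6 + g))
r(z) = -5*z (r(z) = (24 + (-6)² + 10*(-6)) - z*5 = (24 + 36 - 60) - 5*z = 0 - 5*z = -5*z)
√(18132 + r(-130)) + 19118 = √(18132 - 5*(-130)) + 19118 = √(18132 + 650) + 19118 = √18782 + 19118 = 19118 + √18782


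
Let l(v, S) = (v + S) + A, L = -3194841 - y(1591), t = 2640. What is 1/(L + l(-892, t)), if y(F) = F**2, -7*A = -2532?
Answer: -7/40068086 ≈ -1.7470e-7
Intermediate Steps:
A = 2532/7 (A = -1/7*(-2532) = 2532/7 ≈ 361.71)
L = -5726122 (L = -3194841 - 1*1591**2 = -3194841 - 1*2531281 = -3194841 - 2531281 = -5726122)
l(v, S) = 2532/7 + S + v (l(v, S) = (v + S) + 2532/7 = (S + v) + 2532/7 = 2532/7 + S + v)
1/(L + l(-892, t)) = 1/(-5726122 + (2532/7 + 2640 - 892)) = 1/(-5726122 + 14768/7) = 1/(-40068086/7) = -7/40068086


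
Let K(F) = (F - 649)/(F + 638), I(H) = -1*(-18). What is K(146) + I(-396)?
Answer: 13609/784 ≈ 17.358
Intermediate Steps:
I(H) = 18
K(F) = (-649 + F)/(638 + F)
K(146) + I(-396) = (-649 + 146)/(638 + 146) + 18 = -503/784 + 18 = 13609/784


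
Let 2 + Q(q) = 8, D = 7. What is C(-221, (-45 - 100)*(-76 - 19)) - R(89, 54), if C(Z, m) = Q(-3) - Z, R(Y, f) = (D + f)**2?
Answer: -3494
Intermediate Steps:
Q(q) = 6 (Q(q) = -2 + 8 = 6)
R(Y, f) = (7 + f)**2
C(Z, m) = 6 - Z
C(-221, (-45 - 100)*(-76 - 19)) - R(89, 54) = (6 - 1*(-221)) - (7 + 54)**2 = (6 + 221) - 1*61**2 = 227 - 1*3721 = 227 - 3721 = -3494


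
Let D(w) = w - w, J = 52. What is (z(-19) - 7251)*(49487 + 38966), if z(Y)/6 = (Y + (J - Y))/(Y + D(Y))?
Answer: -12213678693/19 ≈ -6.4283e+8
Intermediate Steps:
D(w) = 0
z(Y) = 312/Y (z(Y) = 6*((Y + (52 - Y))/(Y + 0)) = 6*(52/Y) = 312/Y)
(z(-19) - 7251)*(49487 + 38966) = (312/(-19) - 7251)*(49487 + 38966) = (312*(-1/19) - 7251)*88453 = (-312/19 - 7251)*88453 = -138081/19*88453 = -12213678693/19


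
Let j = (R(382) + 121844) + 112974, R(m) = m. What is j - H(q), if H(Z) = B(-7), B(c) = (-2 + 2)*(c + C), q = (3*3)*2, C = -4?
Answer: 235200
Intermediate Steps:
q = 18 (q = 9*2 = 18)
B(c) = 0 (B(c) = (-2 + 2)*(c - 4) = 0*(-4 + c) = 0)
H(Z) = 0
j = 235200 (j = (382 + 121844) + 112974 = 122226 + 112974 = 235200)
j - H(q) = 235200 - 1*0 = 235200 + 0 = 235200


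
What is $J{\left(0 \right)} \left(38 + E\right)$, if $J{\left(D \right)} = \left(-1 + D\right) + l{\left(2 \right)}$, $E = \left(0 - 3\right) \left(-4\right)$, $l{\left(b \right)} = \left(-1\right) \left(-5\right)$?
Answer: $200$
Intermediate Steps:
$l{\left(b \right)} = 5$
$E = 12$ ($E = \left(-3\right) \left(-4\right) = 12$)
$J{\left(D \right)} = 4 + D$ ($J{\left(D \right)} = \left(-1 + D\right) + 5 = 4 + D$)
$J{\left(0 \right)} \left(38 + E\right) = \left(4 + 0\right) \left(38 + 12\right) = 4 \cdot 50 = 200$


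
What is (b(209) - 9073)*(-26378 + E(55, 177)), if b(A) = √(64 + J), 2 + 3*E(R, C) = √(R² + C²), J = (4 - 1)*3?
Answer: (9073 - √73)*(79136 - √34354)/3 ≈ 2.3855e+8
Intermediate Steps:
J = 9 (J = 3*3 = 9)
E(R, C) = -⅔ + √(C² + R²)/3 (E(R, C) = -⅔ + √(R² + C²)/3 = -⅔ + √(C² + R²)/3)
b(A) = √73 (b(A) = √(64 + 9) = √73)
(b(209) - 9073)*(-26378 + E(55, 177)) = (√73 - 9073)*(-26378 + (-⅔ + √(177² + 55²)/3)) = (-9073 + √73)*(-26378 + (-⅔ + √(31329 + 3025)/3)) = (-9073 + √73)*(-26378 + (-⅔ + √34354/3)) = (-9073 + √73)*(-79136/3 + √34354/3)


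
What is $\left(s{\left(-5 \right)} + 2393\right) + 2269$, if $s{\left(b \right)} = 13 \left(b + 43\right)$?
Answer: $5156$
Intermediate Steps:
$s{\left(b \right)} = 559 + 13 b$ ($s{\left(b \right)} = 13 \left(43 + b\right) = 559 + 13 b$)
$\left(s{\left(-5 \right)} + 2393\right) + 2269 = \left(\left(559 + 13 \left(-5\right)\right) + 2393\right) + 2269 = \left(\left(559 - 65\right) + 2393\right) + 2269 = \left(494 + 2393\right) + 2269 = 2887 + 2269 = 5156$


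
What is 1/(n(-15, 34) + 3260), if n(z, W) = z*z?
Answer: 1/3485 ≈ 0.00028694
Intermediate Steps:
n(z, W) = z**2
1/(n(-15, 34) + 3260) = 1/((-15)**2 + 3260) = 1/(225 + 3260) = 1/3485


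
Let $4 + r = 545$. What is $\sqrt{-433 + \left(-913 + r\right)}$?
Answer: $i \sqrt{805} \approx 28.373 i$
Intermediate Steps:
$r = 541$ ($r = -4 + 545 = 541$)
$\sqrt{-433 + \left(-913 + r\right)} = \sqrt{-433 + \left(-913 + 541\right)} = \sqrt{-433 - 372} = \sqrt{-805} = i \sqrt{805}$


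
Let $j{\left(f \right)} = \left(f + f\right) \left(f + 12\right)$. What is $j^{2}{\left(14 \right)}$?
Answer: $529984$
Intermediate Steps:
$j{\left(f \right)} = 2 f \left(12 + f\right)$
$j^{2}{\left(14 \right)} = \left(2 \cdot 14 \left(12 + 14\right)\right)^{2} = \left(2 \cdot 14 \cdot 26\right)^{2} = 728^{2} = 529984$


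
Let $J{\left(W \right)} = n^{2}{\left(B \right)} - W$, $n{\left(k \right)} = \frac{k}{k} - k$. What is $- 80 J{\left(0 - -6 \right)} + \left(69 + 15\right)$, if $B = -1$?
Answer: $244$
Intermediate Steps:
$n{\left(k \right)} = 1 - k$
$J{\left(W \right)} = 4 - W$ ($J{\left(W \right)} = \left(1 - -1\right)^{2} - W = \left(1 + 1\right)^{2} - W = 2^{2} - W = 4 - W$)
$- 80 J{\left(0 - -6 \right)} + \left(69 + 15\right) = - 80 \left(4 - \left(0 - -6\right)\right) + \left(69 + 15\right) = - 80 \left(4 - \left(0 + 6\right)\right) + 84 = - 80 \left(4 - 6\right) + 84 = \left(-80\right) \left(-2\right) + 84 = 160 + 84 = 244$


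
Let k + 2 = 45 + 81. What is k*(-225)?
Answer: -27900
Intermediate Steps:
k = 124 (k = -2 + (45 + 81) = -2 + 126 = 124)
k*(-225) = 124*(-225) = -27900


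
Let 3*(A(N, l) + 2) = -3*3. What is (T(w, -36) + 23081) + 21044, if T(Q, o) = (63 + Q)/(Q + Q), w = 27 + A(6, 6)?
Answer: 1941585/44 ≈ 44127.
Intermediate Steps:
A(N, l) = -5 (A(N, l) = -2 + (-3*3)/3 = -2 + (⅓)*(-9) = -2 - 3 = -5)
w = 22 (w = 27 - 5 = 22)
T(Q, o) = (63 + Q)/(2*Q) (T(Q, o) = (63 + Q)/((2*Q)) = (63 + Q)*(1/(2*Q)) = (63 + Q)/(2*Q))
(T(w, -36) + 23081) + 21044 = ((½)*(63 + 22)/22 + 23081) + 21044 = ((½)*(1/22)*85 + 23081) + 21044 = (85/44 + 23081) + 21044 = 1015649/44 + 21044 = 1941585/44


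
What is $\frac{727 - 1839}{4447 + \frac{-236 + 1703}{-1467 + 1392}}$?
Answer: $- \frac{13900}{55343} \approx -0.25116$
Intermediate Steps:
$\frac{727 - 1839}{4447 + \frac{-236 + 1703}{-1467 + 1392}} = - \frac{1112}{4447 + \frac{1467}{-75}} = - \frac{1112}{4447 + 1467 \left(- \frac{1}{75}\right)} = - \frac{1112}{4447 - \frac{489}{25}} = - \frac{1112}{\frac{110686}{25}} = \left(-1112\right) \frac{25}{110686} = - \frac{13900}{55343}$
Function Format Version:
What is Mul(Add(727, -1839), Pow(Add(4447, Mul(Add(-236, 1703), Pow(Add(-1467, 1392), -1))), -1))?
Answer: Rational(-13900, 55343) ≈ -0.25116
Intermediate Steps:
Mul(Add(727, -1839), Pow(Add(4447, Mul(Add(-236, 1703), Pow(Add(-1467, 1392), -1))), -1)) = Mul(-1112, Pow(Add(4447, Mul(1467, Pow(-75, -1))), -1)) = Mul(-1112, Pow(Add(4447, Mul(1467, Rational(-1, 75))), -1)) = Mul(-1112, Pow(Add(4447, Rational(-489, 25)), -1)) = Mul(-1112, Pow(Rational(110686, 25), -1)) = Mul(-1112, Rational(25, 110686)) = Rational(-13900, 55343)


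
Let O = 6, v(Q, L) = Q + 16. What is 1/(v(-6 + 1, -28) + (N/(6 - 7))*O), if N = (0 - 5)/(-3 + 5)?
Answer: 1/26 ≈ 0.038462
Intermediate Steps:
N = -5/2 ≈ -2.5000
v(Q, L) = 16 + Q
1/(v(-6 + 1, -28) + (N/(6 - 7))*O) = 1/((16 + (-6 + 1)) + (-5/2/(6 - 7))*6) = 1/((16 - 5) + (-5/2/(-1))*6) = 1/(11 - 1*(-5/2)*6) = 1/(11 + (5/2)*6) = 1/(11 + 15) = 1/26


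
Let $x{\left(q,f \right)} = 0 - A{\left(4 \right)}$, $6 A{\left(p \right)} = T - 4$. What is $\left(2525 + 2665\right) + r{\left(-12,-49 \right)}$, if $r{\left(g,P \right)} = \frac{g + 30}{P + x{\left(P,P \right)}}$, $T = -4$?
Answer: $\frac{742116}{143} \approx 5189.6$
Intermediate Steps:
$A{\left(p \right)} = - \frac{4}{3}$ ($A{\left(p \right)} = \frac{-4 - 4}{6} = \frac{1}{6} \left(-8\right) = - \frac{4}{3}$)
$x{\left(q,f \right)} = \frac{4}{3}$ ($x{\left(q,f \right)} = 0 - - \frac{4}{3} = 0 + \frac{4}{3} = \frac{4}{3}$)
$r{\left(g,P \right)} = \frac{30 + g}{\frac{4}{3} + P}$ ($r{\left(g,P \right)} = \frac{g + 30}{P + \frac{4}{3}} = \frac{30 + g}{\frac{4}{3} + P}$)
$\left(2525 + 2665\right) + r{\left(-12,-49 \right)} = \left(2525 + 2665\right) + \frac{3 \left(30 - 12\right)}{4 + 3 \left(-49\right)} = 5190 + 3 \frac{1}{4 - 147} \cdot 18 = 5190 + 3 \frac{1}{-143} \cdot 18 = 5190 + 3 \left(- \frac{1}{143}\right) 18 = 5190 - \frac{54}{143} = \frac{742116}{143}$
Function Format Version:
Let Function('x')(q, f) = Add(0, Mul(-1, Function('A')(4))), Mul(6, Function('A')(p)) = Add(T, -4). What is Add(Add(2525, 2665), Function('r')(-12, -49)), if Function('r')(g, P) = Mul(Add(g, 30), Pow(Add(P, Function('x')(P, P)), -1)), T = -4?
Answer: Rational(742116, 143) ≈ 5189.6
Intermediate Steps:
Function('A')(p) = Rational(-4, 3) (Function('A')(p) = Mul(Rational(1, 6), Add(-4, -4)) = Mul(Rational(1, 6), -8) = Rational(-4, 3))
Function('x')(q, f) = Rational(4, 3) (Function('x')(q, f) = Add(0, Mul(-1, Rational(-4, 3))) = Add(0, Rational(4, 3)) = Rational(4, 3))
Function('r')(g, P) = Mul(Pow(Add(Rational(4, 3), P), -1), Add(30, g)) (Function('r')(g, P) = Mul(Add(g, 30), Pow(Add(P, Rational(4, 3)), -1)) = Mul(Add(30, g), Pow(Add(Rational(4, 3), P), -1)) = Mul(Pow(Add(Rational(4, 3), P), -1), Add(30, g)))
Add(Add(2525, 2665), Function('r')(-12, -49)) = Add(Add(2525, 2665), Mul(3, Pow(Add(4, Mul(3, -49)), -1), Add(30, -12))) = Add(5190, Mul(3, Pow(Add(4, -147), -1), 18)) = Add(5190, Mul(3, Pow(-143, -1), 18)) = Add(5190, Mul(3, Rational(-1, 143), 18)) = Add(5190, Rational(-54, 143)) = Rational(742116, 143)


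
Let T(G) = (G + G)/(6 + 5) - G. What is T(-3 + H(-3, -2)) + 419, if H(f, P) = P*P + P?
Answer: 4618/11 ≈ 419.82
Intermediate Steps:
H(f, P) = P + P² (H(f, P) = P² + P = P + P²)
T(G) = -9*G/11 (T(G) = (2*G)/11 - G = (2*G)*(1/11) - G = 2*G/11 - G = -9*G/11)
T(-3 + H(-3, -2)) + 419 = -9*(-3 - 2*(1 - 2))/11 + 419 = -9*(-3 - 2*(-1))/11 + 419 = -9*(-3 + 2)/11 + 419 = -9/11*(-1) + 419 = 9/11 + 419 = 4618/11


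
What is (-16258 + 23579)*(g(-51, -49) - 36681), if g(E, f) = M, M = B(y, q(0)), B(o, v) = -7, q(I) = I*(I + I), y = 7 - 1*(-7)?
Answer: -268592848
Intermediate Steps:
y = 14 (y = 7 + 7 = 14)
q(I) = 2*I**2 (q(I) = I*(2*I) = 2*I**2)
M = -7
g(E, f) = -7
(-16258 + 23579)*(g(-51, -49) - 36681) = (-16258 + 23579)*(-7 - 36681) = 7321*(-36688) = -268592848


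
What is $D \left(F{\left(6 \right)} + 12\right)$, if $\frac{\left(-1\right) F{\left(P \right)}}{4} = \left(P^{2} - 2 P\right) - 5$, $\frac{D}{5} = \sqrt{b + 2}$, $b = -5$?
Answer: $- 320 i \sqrt{3} \approx - 554.26 i$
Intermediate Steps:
$D = 5 i \sqrt{3}$ ($D = 5 \sqrt{-5 + 2} = 5 \sqrt{-3} = 5 i \sqrt{3} \approx 8.6602 i$)
$F{\left(P \right)} = 20 - 4 P^{2} + 8 P$ ($F{\left(P \right)} = - 4 \left(\left(P^{2} - 2 P\right) - 5\right) = - 4 \left(-5 + P^{2} - 2 P\right) = 20 - 4 P^{2} + 8 P$)
$D \left(F{\left(6 \right)} + 12\right) = 5 i \sqrt{3} \left(\left(20 - 4 \cdot 6^{2} + 8 \cdot 6\right) + 12\right) = 5 i \sqrt{3} \left(\left(20 - 144 + 48\right) + 12\right) = 5 i \sqrt{3} \left(-76 + 12\right) = 5 i \sqrt{3} \left(-64\right) = - 320 i \sqrt{3}$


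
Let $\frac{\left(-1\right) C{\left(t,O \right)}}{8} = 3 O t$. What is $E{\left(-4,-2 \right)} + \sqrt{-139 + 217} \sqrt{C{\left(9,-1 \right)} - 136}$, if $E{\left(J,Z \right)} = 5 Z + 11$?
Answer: $1 + 4 \sqrt{390} \approx 79.994$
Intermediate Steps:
$E{\left(J,Z \right)} = 11 + 5 Z$
$C{\left(t,O \right)} = - 24 O t$ ($C{\left(t,O \right)} = - 8 \cdot 3 O t = - 24 O t$)
$E{\left(-4,-2 \right)} + \sqrt{-139 + 217} \sqrt{C{\left(9,-1 \right)} - 136} = \left(11 + 5 \left(-2\right)\right) + \sqrt{-139 + 217} \sqrt{\left(-24\right) \left(-1\right) 9 - 136} = \left(11 - 10\right) + \sqrt{78} \sqrt{216 - 136} = 1 + \sqrt{78} \sqrt{80} = 1 + \sqrt{78} \cdot 4 \sqrt{5} = 1 + 4 \sqrt{390}$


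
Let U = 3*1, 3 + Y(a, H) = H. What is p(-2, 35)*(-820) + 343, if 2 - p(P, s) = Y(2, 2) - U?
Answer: -4577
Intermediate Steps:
Y(a, H) = -3 + H
U = 3
p(P, s) = 6 (p(P, s) = 2 - ((-3 + 2) - 1*3) = 2 - (-1 - 3) = 2 - 1*(-4) = 2 + 4 = 6)
p(-2, 35)*(-820) + 343 = 6*(-820) + 343 = -4920 + 343 = -4577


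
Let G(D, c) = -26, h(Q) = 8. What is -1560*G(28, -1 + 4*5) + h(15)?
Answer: 40568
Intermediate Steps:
-1560*G(28, -1 + 4*5) + h(15) = -1560*(-26) + 8 = 40560 + 8 = 40568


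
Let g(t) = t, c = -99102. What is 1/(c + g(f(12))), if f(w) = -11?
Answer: -1/99113 ≈ -1.0089e-5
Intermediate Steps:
1/(c + g(f(12))) = 1/(-99102 - 11) = 1/(-99113) = -1/99113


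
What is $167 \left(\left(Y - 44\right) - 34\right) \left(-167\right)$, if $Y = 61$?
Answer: $474113$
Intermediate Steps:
$167 \left(\left(Y - 44\right) - 34\right) \left(-167\right) = 167 \left(\left(61 - 44\right) - 34\right) \left(-167\right) = 167 \left(17 - 34\right) \left(-167\right) = 167 \left(-17\right) \left(-167\right) = \left(-2839\right) \left(-167\right) = 474113$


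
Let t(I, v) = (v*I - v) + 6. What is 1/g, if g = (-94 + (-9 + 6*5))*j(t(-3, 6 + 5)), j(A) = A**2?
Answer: -1/105412 ≈ -9.4866e-6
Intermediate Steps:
t(I, v) = 6 - v + I*v (t(I, v) = (I*v - v) + 6 = (-v + I*v) + 6 = 6 - v + I*v)
g = -105412 (g = (-94 + (-9 + 6*5))*(6 - (6 + 5) - 3*(6 + 5))**2 = (-94 + (-9 + 30))*(6 - 1*11 - 3*11)**2 = (-94 + 21)*(6 - 11 - 33)**2 = -73*(-38)**2 = -73*1444 = -105412)
1/g = 1/(-105412) = -1/105412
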